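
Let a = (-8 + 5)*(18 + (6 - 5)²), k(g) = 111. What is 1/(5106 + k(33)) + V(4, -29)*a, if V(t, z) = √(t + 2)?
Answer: 1/5217 - 57*√6 ≈ -139.62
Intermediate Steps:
a = -57 (a = -3*(18 + 1²) = -3*(18 + 1) = -3*19 = -57)
V(t, z) = √(2 + t)
1/(5106 + k(33)) + V(4, -29)*a = 1/(5106 + 111) + √(2 + 4)*(-57) = 1/5217 + √6*(-57) = 1/5217 - 57*√6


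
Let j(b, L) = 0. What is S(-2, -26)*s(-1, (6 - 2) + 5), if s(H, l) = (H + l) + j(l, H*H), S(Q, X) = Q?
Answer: -16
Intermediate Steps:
s(H, l) = H + l (s(H, l) = (H + l) + 0 = H + l)
S(-2, -26)*s(-1, (6 - 2) + 5) = -2*(-1 + ((6 - 2) + 5)) = -2*(-1 + (4 + 5)) = -2*(-1 + 9) = -2*8 = -16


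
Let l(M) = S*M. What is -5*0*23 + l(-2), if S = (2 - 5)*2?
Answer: 12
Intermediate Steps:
S = -6 (S = -3*2 = -6)
l(M) = -6*M
-5*0*23 + l(-2) = -5*0*23 - 6*(-2) = 0*23 + 12 = 0 + 12 = 12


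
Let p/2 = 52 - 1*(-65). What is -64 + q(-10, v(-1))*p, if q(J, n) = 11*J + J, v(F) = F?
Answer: -28144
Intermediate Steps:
q(J, n) = 12*J
p = 234 (p = 2*(52 - 1*(-65)) = 2*(52 + 65) = 2*117 = 234)
-64 + q(-10, v(-1))*p = -64 + (12*(-10))*234 = -64 - 120*234 = -64 - 28080 = -28144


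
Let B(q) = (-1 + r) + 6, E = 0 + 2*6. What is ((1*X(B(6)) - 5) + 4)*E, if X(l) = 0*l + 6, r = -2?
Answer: 60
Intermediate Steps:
E = 12 (E = 0 + 12 = 12)
B(q) = 3 (B(q) = (-1 - 2) + 6 = -3 + 6 = 3)
X(l) = 6 (X(l) = 0 + 6 = 6)
((1*X(B(6)) - 5) + 4)*E = ((1*6 - 5) + 4)*12 = ((6 - 5) + 4)*12 = (1 + 4)*12 = 5*12 = 60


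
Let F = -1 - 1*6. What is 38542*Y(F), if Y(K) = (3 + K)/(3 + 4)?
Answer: -22024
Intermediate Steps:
F = -7 (F = -1 - 6 = -7)
Y(K) = 3/7 + K/7 (Y(K) = (3 + K)/7 = (3 + K)*(1/7) = 3/7 + K/7)
38542*Y(F) = 38542*(3/7 + (1/7)*(-7)) = 38542*(3/7 - 1) = 38542*(-4/7) = -22024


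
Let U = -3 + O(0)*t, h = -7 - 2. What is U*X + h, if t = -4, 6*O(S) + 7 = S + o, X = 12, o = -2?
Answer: 27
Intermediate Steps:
O(S) = -3/2 + S/6 (O(S) = -7/6 + (S - 2)/6 = -7/6 + (-2 + S)/6 = -7/6 + (-1/3 + S/6) = -3/2 + S/6)
h = -9
U = 3 (U = -3 + (-3/2 + (1/6)*0)*(-4) = -3 + (-3/2 + 0)*(-4) = -3 - 3/2*(-4) = -3 + 6 = 3)
U*X + h = 3*12 - 9 = 36 - 9 = 27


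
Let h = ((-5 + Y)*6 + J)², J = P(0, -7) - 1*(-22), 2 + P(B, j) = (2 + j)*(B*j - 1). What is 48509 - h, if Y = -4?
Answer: 47668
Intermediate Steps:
P(B, j) = -2 + (-1 + B*j)*(2 + j) (P(B, j) = -2 + (2 + j)*(B*j - 1) = -2 + (2 + j)*(-1 + B*j) = -2 + (-1 + B*j)*(2 + j))
J = 25 (J = (-4 - 1*(-7) + 0*(-7)² + 2*0*(-7)) - 1*(-22) = (-4 + 7 + 0*49 + 0) + 22 = (-4 + 7 + 0 + 0) + 22 = 3 + 22 = 25)
h = 841 (h = ((-5 - 4)*6 + 25)² = (-9*6 + 25)² = (-54 + 25)² = (-29)² = 841)
48509 - h = 48509 - 1*841 = 48509 - 841 = 47668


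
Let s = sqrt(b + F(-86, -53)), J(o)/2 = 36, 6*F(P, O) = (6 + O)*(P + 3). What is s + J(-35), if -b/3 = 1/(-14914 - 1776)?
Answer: 72 + sqrt(407492867445)/25035 ≈ 97.498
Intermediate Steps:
F(P, O) = (3 + P)*(6 + O)/6 (F(P, O) = ((6 + O)*(P + 3))/6 = ((6 + O)*(3 + P))/6 = ((3 + P)*(6 + O))/6 = (3 + P)*(6 + O)/6)
b = 3/16690 (b = -3/(-14914 - 1776) = -3/(-16690) = -3*(-1/16690) = 3/16690 ≈ 0.00017975)
J(o) = 72 (J(o) = 2*36 = 72)
s = sqrt(407492867445)/25035 (s = sqrt(3/16690 + (3 - 86 + (1/2)*(-53) + (1/6)*(-53)*(-86))) = sqrt(3/16690 + (3 - 86 - 53/2 + 2279/3)) = sqrt(3/16690 + 3901/6) = sqrt(16276927/25035) = sqrt(407492867445)/25035 ≈ 25.498)
s + J(-35) = sqrt(407492867445)/25035 + 72 = 72 + sqrt(407492867445)/25035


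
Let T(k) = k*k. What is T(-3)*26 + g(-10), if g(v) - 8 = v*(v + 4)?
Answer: 302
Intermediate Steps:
T(k) = k²
g(v) = 8 + v*(4 + v) (g(v) = 8 + v*(v + 4) = 8 + v*(4 + v))
T(-3)*26 + g(-10) = (-3)²*26 + (8 + (-10)² + 4*(-10)) = 9*26 + (8 + 100 - 40) = 234 + 68 = 302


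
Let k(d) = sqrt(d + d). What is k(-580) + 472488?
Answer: 472488 + 2*I*sqrt(290) ≈ 4.7249e+5 + 34.059*I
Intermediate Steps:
k(d) = sqrt(2)*sqrt(d) (k(d) = sqrt(2*d) = sqrt(2)*sqrt(d))
k(-580) + 472488 = sqrt(2)*sqrt(-580) + 472488 = sqrt(2)*(2*I*sqrt(145)) + 472488 = 2*I*sqrt(290) + 472488 = 472488 + 2*I*sqrt(290)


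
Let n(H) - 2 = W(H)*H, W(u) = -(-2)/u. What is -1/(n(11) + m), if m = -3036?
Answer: 1/3032 ≈ 0.00032982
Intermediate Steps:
W(u) = 2/u
n(H) = 4 (n(H) = 2 + (2/H)*H = 2 + 2 = 4)
-1/(n(11) + m) = -1/(4 - 3036) = -1/(-3032) = -1*(-1/3032) = 1/3032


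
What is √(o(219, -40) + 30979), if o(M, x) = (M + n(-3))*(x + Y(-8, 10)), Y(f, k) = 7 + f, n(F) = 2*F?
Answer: 7*√454 ≈ 149.15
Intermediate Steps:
o(M, x) = (-1 + x)*(-6 + M) (o(M, x) = (M + 2*(-3))*(x + (7 - 8)) = (M - 6)*(x - 1) = (-6 + M)*(-1 + x) = (-1 + x)*(-6 + M))
√(o(219, -40) + 30979) = √((6 - 1*219 - 6*(-40) + 219*(-40)) + 30979) = √((6 - 219 + 240 - 8760) + 30979) = √(-8733 + 30979) = √22246 = 7*√454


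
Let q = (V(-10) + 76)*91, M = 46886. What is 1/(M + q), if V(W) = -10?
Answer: 1/52892 ≈ 1.8906e-5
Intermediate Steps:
q = 6006 (q = (-10 + 76)*91 = 66*91 = 6006)
1/(M + q) = 1/(46886 + 6006) = 1/52892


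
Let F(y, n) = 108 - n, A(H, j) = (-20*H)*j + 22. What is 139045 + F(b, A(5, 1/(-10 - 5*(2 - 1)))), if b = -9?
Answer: 417373/3 ≈ 1.3912e+5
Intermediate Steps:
A(H, j) = 22 - 20*H*j (A(H, j) = -20*H*j + 22 = 22 - 20*H*j)
139045 + F(b, A(5, 1/(-10 - 5*(2 - 1)))) = 139045 + (108 - (22 - 20*5/(-10 - 5*(2 - 1)))) = 139045 + (108 - (22 - 20*5/(-10 - 5*1))) = 139045 + (108 - (22 - 20*5/(-10 - 5))) = 139045 + (108 - (22 - 20*5/(-15))) = 139045 + (108 - (22 - 20*5*(-1/15))) = 139045 + (108 - (22 + 20/3)) = 139045 + (108 - 1*86/3) = 139045 + (108 - 86/3) = 139045 + 238/3 = 417373/3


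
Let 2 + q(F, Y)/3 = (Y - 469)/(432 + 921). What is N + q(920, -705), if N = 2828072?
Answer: 1275456592/451 ≈ 2.8281e+6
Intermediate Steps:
q(F, Y) = -3175/451 + Y/451 (q(F, Y) = -6 + 3*((Y - 469)/(432 + 921)) = -6 + 3*((-469 + Y)/1353) = -6 + 3*((-469 + Y)*(1/1353)) = -6 + 3*(-469/1353 + Y/1353) = -6 + (-469/451 + Y/451) = -3175/451 + Y/451)
N + q(920, -705) = 2828072 + (-3175/451 + (1/451)*(-705)) = 2828072 + (-3175/451 - 705/451) = 2828072 - 3880/451 = 1275456592/451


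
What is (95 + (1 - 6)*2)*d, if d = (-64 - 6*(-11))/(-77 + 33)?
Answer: -85/22 ≈ -3.8636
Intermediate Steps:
d = -1/22 (d = (-64 + 66)/(-44) = 2*(-1/44) = -1/22 ≈ -0.045455)
(95 + (1 - 6)*2)*d = (95 + (1 - 6)*2)*(-1/22) = (95 - 5*2)*(-1/22) = (95 - 10)*(-1/22) = 85*(-1/22) = -85/22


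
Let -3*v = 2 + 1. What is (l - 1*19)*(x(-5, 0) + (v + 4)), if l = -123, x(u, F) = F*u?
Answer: -426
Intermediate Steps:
v = -1 (v = -(2 + 1)/3 = -1/3*3 = -1)
(l - 1*19)*(x(-5, 0) + (v + 4)) = (-123 - 1*19)*(0*(-5) + (-1 + 4)) = (-123 - 19)*(0 + 3) = -142*3 = -426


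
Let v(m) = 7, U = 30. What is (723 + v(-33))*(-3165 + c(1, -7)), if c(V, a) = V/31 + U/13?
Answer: -930422960/403 ≈ -2.3087e+6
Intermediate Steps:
c(V, a) = 30/13 + V/31 (c(V, a) = V/31 + 30/13 = 30/13 + V/31)
(723 + v(-33))*(-3165 + c(1, -7)) = (723 + 7)*(-3165 + (30/13 + (1/31)*1)) = 730*(-3165 + (30/13 + 1/31)) = 730*(-3165 + 943/403) = 730*(-1274552/403) = -930422960/403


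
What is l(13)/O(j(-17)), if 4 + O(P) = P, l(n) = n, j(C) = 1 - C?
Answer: 13/14 ≈ 0.92857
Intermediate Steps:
O(P) = -4 + P
l(13)/O(j(-17)) = 13/(-4 + (1 - 1*(-17))) = 13/(-4 + (1 + 17)) = 13/(-4 + 18) = 13/14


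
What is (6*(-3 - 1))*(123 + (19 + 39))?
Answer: -4344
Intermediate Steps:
(6*(-3 - 1))*(123 + (19 + 39)) = (6*(-4))*(123 + 58) = -24*181 = -4344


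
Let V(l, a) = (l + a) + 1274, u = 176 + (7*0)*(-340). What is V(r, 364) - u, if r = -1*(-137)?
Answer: 1599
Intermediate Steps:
u = 176 (u = 176 + 0*(-340) = 176 + 0 = 176)
r = 137
V(l, a) = 1274 + a + l (V(l, a) = (a + l) + 1274 = 1274 + a + l)
V(r, 364) - u = (1274 + 364 + 137) - 1*176 = 1775 - 176 = 1599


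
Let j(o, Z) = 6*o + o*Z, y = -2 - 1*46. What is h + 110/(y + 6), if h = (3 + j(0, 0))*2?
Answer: 71/21 ≈ 3.3810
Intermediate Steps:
y = -48 (y = -2 - 46 = -48)
j(o, Z) = 6*o + Z*o
h = 6 (h = (3 + 0*(6 + 0))*2 = (3 + 0*6)*2 = (3 + 0)*2 = 3*2 = 6)
h + 110/(y + 6) = 6 + 110/(-48 + 6) = 6 + 110/(-42) = 6 + 110*(-1/42) = 6 - 55/21 = 71/21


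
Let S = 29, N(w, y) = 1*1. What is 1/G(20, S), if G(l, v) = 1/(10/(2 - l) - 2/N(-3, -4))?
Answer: -23/9 ≈ -2.5556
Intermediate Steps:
N(w, y) = 1
G(l, v) = 1/(-2 + 10/(2 - l)) (G(l, v) = 1/(10/(2 - l) - 2/1) = 1/(10/(2 - l) - 2*1) = 1/(10/(2 - l) - 2) = 1/(-2 + 10/(2 - l)))
1/G(20, S) = 1/((2 - 1*20)/(2*(3 + 20))) = 1/((1/2)*(2 - 20)/23) = 1/((1/2)*(1/23)*(-18)) = 1/(-9/23) = -23/9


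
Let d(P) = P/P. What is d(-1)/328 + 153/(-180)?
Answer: -1389/1640 ≈ -0.84695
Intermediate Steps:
d(P) = 1
d(-1)/328 + 153/(-180) = 1/328 + 153/(-180) = 1*(1/328) + 153*(-1/180) = 1/328 - 17/20 = -1389/1640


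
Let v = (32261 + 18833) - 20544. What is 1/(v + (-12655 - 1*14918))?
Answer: 1/2977 ≈ 0.00033591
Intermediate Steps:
v = 30550 (v = 51094 - 20544 = 30550)
1/(v + (-12655 - 1*14918)) = 1/(30550 + (-12655 - 1*14918)) = 1/(30550 + (-12655 - 14918)) = 1/(30550 - 27573) = 1/2977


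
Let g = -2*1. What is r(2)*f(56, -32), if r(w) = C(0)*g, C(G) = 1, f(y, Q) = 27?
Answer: -54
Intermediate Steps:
g = -2
r(w) = -2 (r(w) = 1*(-2) = -2)
r(2)*f(56, -32) = -2*27 = -54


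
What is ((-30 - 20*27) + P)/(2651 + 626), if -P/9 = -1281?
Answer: 10959/3277 ≈ 3.3442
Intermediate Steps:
P = 11529 (P = -9*(-1281) = 11529)
((-30 - 20*27) + P)/(2651 + 626) = ((-30 - 20*27) + 11529)/(2651 + 626) = ((-30 - 540) + 11529)/3277 = (-570 + 11529)*(1/3277) = 10959*(1/3277) = 10959/3277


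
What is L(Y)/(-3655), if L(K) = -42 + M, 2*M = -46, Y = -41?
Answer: 13/731 ≈ 0.017784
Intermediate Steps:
M = -23 (M = (½)*(-46) = -23)
L(K) = -65 (L(K) = -42 - 23 = -65)
L(Y)/(-3655) = -65/(-3655) = -65*(-1/3655) = 13/731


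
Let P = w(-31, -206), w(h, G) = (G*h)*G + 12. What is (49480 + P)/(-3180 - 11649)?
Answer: 422008/4943 ≈ 85.375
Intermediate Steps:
w(h, G) = 12 + h*G² (w(h, G) = h*G² + 12 = 12 + h*G²)
P = -1315504 (P = 12 - 31*(-206)² = 12 - 31*42436 = 12 - 1315516 = -1315504)
(49480 + P)/(-3180 - 11649) = (49480 - 1315504)/(-3180 - 11649) = -1266024/(-14829) = -1266024*(-1/14829) = 422008/4943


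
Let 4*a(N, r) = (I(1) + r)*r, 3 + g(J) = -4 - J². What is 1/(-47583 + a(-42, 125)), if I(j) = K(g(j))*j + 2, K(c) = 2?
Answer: -4/174207 ≈ -2.2961e-5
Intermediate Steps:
g(J) = -7 - J² (g(J) = -3 + (-4 - J²) = -7 - J²)
I(j) = 2 + 2*j (I(j) = 2*j + 2 = 2 + 2*j)
a(N, r) = r*(4 + r)/4 (a(N, r) = (((2 + 2*1) + r)*r)/4 = (((2 + 2) + r)*r)/4 = ((4 + r)*r)/4 = (r*(4 + r))/4 = r*(4 + r)/4)
1/(-47583 + a(-42, 125)) = 1/(-47583 + (¼)*125*(4 + 125)) = 1/(-47583 + (¼)*125*129) = 1/(-47583 + 16125/4) = 1/(-174207/4) = -4/174207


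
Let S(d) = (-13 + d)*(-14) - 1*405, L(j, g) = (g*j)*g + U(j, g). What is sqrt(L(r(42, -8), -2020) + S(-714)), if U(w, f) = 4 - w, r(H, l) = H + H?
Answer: sqrt(342763293) ≈ 18514.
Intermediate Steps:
r(H, l) = 2*H
L(j, g) = 4 - j + j*g**2 (L(j, g) = (g*j)*g + (4 - j) = j*g**2 + (4 - j) = 4 - j + j*g**2)
S(d) = -223 - 14*d (S(d) = (182 - 14*d) - 405 = -223 - 14*d)
sqrt(L(r(42, -8), -2020) + S(-714)) = sqrt((4 - 2*42 + (2*42)*(-2020)**2) + (-223 - 14*(-714))) = sqrt((4 - 1*84 + 84*4080400) + (-223 + 9996)) = sqrt((4 - 84 + 342753600) + 9773) = sqrt(342753520 + 9773) = sqrt(342763293)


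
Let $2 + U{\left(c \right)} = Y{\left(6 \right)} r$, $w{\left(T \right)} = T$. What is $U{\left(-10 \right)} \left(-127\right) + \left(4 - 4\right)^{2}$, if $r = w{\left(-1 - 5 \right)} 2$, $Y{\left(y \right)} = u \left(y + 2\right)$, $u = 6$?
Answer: $73406$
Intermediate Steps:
$Y{\left(y \right)} = 12 + 6 y$ ($Y{\left(y \right)} = 6 \left(y + 2\right) = 6 \left(2 + y\right) = 12 + 6 y$)
$r = -12$ ($r = \left(-1 - 5\right) 2 = \left(-6\right) 2 = -12$)
$U{\left(c \right)} = -578$ ($U{\left(c \right)} = -2 + \left(12 + 6 \cdot 6\right) \left(-12\right) = -2 + \left(12 + 36\right) \left(-12\right) = -2 + 48 \left(-12\right) = -2 - 576 = -578$)
$U{\left(-10 \right)} \left(-127\right) + \left(4 - 4\right)^{2} = \left(-578\right) \left(-127\right) + \left(4 - 4\right)^{2} = 73406 + 0^{2} = 73406 + 0 = 73406$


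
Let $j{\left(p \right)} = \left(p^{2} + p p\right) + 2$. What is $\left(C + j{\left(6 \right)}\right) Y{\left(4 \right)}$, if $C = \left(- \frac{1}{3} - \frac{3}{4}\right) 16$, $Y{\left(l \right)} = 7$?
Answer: $\frac{1190}{3} \approx 396.67$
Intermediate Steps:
$j{\left(p \right)} = 2 + 2 p^{2}$ ($j{\left(p \right)} = \left(p^{2} + p^{2}\right) + 2 = 2 p^{2} + 2 = 2 + 2 p^{2}$)
$C = - \frac{52}{3}$ ($C = \left(\left(-1\right) \frac{1}{3} - \frac{3}{4}\right) 16 = \left(- \frac{1}{3} - \frac{3}{4}\right) 16 = \left(- \frac{13}{12}\right) 16 = - \frac{52}{3} \approx -17.333$)
$\left(C + j{\left(6 \right)}\right) Y{\left(4 \right)} = \left(- \frac{52}{3} + \left(2 + 2 \cdot 6^{2}\right)\right) 7 = \left(- \frac{52}{3} + \left(2 + 2 \cdot 36\right)\right) 7 = \left(- \frac{52}{3} + \left(2 + 72\right)\right) 7 = \left(- \frac{52}{3} + 74\right) 7 = \frac{170}{3} \cdot 7 = \frac{1190}{3}$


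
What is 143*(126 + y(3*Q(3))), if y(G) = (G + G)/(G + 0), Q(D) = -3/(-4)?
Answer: 18304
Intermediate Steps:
Q(D) = ¾ (Q(D) = -3*(-¼) = ¾)
y(G) = 2 (y(G) = (2*G)/G = 2)
143*(126 + y(3*Q(3))) = 143*(126 + 2) = 143*128 = 18304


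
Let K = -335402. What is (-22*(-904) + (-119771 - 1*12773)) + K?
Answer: -448058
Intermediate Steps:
(-22*(-904) + (-119771 - 1*12773)) + K = (-22*(-904) + (-119771 - 1*12773)) - 335402 = (19888 + (-119771 - 12773)) - 335402 = (19888 - 132544) - 335402 = -112656 - 335402 = -448058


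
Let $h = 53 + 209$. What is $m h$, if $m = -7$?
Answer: $-1834$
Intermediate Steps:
$h = 262$
$m h = \left(-7\right) 262 = -1834$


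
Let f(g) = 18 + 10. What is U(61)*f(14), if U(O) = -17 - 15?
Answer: -896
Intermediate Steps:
U(O) = -32
f(g) = 28
U(61)*f(14) = -32*28 = -896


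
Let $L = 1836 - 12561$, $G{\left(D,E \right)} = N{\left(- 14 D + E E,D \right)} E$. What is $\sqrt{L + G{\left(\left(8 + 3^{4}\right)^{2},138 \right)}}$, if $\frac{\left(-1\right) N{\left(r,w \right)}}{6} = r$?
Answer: $5 \sqrt{3041643} \approx 8720.2$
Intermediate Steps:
$N{\left(r,w \right)} = - 6 r$
$G{\left(D,E \right)} = E \left(- 6 E^{2} + 84 D\right)$ ($G{\left(D,E \right)} = - 6 \left(- 14 D + E E\right) E = - 6 \left(- 14 D + E^{2}\right) E = - 6 \left(E^{2} - 14 D\right) E = \left(- 6 E^{2} + 84 D\right) E = E \left(- 6 E^{2} + 84 D\right)$)
$L = -10725$ ($L = 1836 - 12561 = -10725$)
$\sqrt{L + G{\left(\left(8 + 3^{4}\right)^{2},138 \right)}} = \sqrt{-10725 + 6 \cdot 138 \left(- 138^{2} + 14 \left(8 + 3^{4}\right)^{2}\right)} = \sqrt{-10725 + 6 \cdot 138 \left(\left(-1\right) 19044 + 14 \left(8 + 81\right)^{2}\right)} = \sqrt{-10725 + 6 \cdot 138 \left(-19044 + 14 \cdot 89^{2}\right)} = \sqrt{-10725 + 6 \cdot 138 \left(-19044 + 14 \cdot 7921\right)} = \sqrt{-10725 + 6 \cdot 138 \left(-19044 + 110894\right)} = \sqrt{-10725 + 6 \cdot 138 \cdot 91850} = \sqrt{-10725 + 76051800} = \sqrt{76041075} = 5 \sqrt{3041643}$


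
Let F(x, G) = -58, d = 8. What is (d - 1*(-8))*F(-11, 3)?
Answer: -928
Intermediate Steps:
(d - 1*(-8))*F(-11, 3) = (8 - 1*(-8))*(-58) = (8 + 8)*(-58) = 16*(-58) = -928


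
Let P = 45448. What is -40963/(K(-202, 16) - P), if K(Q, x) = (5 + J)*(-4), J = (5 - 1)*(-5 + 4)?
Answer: 40963/45452 ≈ 0.90124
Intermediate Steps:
J = -4 (J = 4*(-1) = -4)
K(Q, x) = -4 (K(Q, x) = (5 - 4)*(-4) = 1*(-4) = -4)
-40963/(K(-202, 16) - P) = -40963/(-4 - 1*45448) = -40963/(-4 - 45448) = -40963/(-45452) = -40963*(-1/45452) = 40963/45452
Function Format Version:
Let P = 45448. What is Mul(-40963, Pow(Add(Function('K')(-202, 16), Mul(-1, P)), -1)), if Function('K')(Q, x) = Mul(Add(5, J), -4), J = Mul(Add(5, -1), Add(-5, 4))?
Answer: Rational(40963, 45452) ≈ 0.90124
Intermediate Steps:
J = -4 (J = Mul(4, -1) = -4)
Function('K')(Q, x) = -4 (Function('K')(Q, x) = Mul(Add(5, -4), -4) = Mul(1, -4) = -4)
Mul(-40963, Pow(Add(Function('K')(-202, 16), Mul(-1, P)), -1)) = Mul(-40963, Pow(Add(-4, Mul(-1, 45448)), -1)) = Mul(-40963, Pow(Add(-4, -45448), -1)) = Mul(-40963, Pow(-45452, -1)) = Mul(-40963, Rational(-1, 45452)) = Rational(40963, 45452)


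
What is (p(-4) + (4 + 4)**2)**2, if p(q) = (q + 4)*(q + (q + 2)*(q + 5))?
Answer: 4096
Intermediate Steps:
p(q) = (4 + q)*(q + (2 + q)*(5 + q))
(p(-4) + (4 + 4)**2)**2 = ((40 + (-4)**3 + 12*(-4)**2 + 42*(-4)) + (4 + 4)**2)**2 = ((40 - 64 + 12*16 - 168) + 8**2)**2 = ((40 - 64 + 192 - 168) + 64)**2 = (0 + 64)**2 = 64**2 = 4096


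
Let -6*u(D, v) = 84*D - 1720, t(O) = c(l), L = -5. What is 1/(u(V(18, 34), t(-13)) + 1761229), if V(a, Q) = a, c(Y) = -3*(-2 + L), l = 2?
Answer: 3/5283791 ≈ 5.6777e-7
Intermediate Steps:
c(Y) = 21 (c(Y) = -3*(-2 - 5) = -3*(-7) = 21)
t(O) = 21
u(D, v) = 860/3 - 14*D (u(D, v) = -(84*D - 1720)/6 = -(-1720 + 84*D)/6 = 860/3 - 14*D)
1/(u(V(18, 34), t(-13)) + 1761229) = 1/((860/3 - 14*18) + 1761229) = 1/((860/3 - 252) + 1761229) = 1/(104/3 + 1761229) = 1/(5283791/3) = 3/5283791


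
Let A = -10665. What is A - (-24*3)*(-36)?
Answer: -13257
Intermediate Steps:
A - (-24*3)*(-36) = -10665 - (-24*3)*(-36) = -10665 - (-72)*(-36) = -10665 - 1*2592 = -10665 - 2592 = -13257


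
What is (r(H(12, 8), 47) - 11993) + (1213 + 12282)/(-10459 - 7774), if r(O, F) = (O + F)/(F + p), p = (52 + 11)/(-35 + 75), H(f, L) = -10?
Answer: -424871876912/35426719 ≈ -11993.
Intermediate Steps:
p = 63/40 ≈ 1.5750
r(O, F) = (F + O)/(63/40 + F) (r(O, F) = (O + F)/(F + 63/40) = (F + O)/(63/40 + F))
(r(H(12, 8), 47) - 11993) + (1213 + 12282)/(-10459 - 7774) = (40*(47 - 10)/(63 + 40*47) - 11993) + (1213 + 12282)/(-10459 - 7774) = (40*37/(63 + 1880) - 11993) + 13495/(-18233) = (40*37/1943 - 11993) + 13495*(-1/18233) = (40*(1/1943)*37 - 11993) - 13495/18233 = (1480/1943 - 11993) - 13495/18233 = -23300919/1943 - 13495/18233 = -424871876912/35426719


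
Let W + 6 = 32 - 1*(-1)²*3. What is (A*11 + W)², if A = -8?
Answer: 4225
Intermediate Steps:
W = 23 (W = -6 + (32 - 1*(-1)²*3) = -6 + (32 - 1*1*3) = -6 + (32 - 3) = -6 + 29 = 23)
(A*11 + W)² = (-8*11 + 23)² = (-88 + 23)² = (-65)² = 4225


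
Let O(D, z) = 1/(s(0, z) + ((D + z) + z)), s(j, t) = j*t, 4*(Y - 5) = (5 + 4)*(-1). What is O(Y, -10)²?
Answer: 16/4761 ≈ 0.0033606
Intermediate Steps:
Y = 11/4 (Y = 5 + ((5 + 4)*(-1))/4 = 5 + (9*(-1))/4 = 5 + (¼)*(-9) = 5 - 9/4 = 11/4 ≈ 2.7500)
O(D, z) = 1/(D + 2*z) (O(D, z) = 1/(0*z + ((D + z) + z)) = 1/(0 + (D + 2*z)) = 1/(D + 2*z))
O(Y, -10)² = (1/(11/4 + 2*(-10)))² = (1/(11/4 - 20))² = (1/(-69/4))² = (-4/69)² = 16/4761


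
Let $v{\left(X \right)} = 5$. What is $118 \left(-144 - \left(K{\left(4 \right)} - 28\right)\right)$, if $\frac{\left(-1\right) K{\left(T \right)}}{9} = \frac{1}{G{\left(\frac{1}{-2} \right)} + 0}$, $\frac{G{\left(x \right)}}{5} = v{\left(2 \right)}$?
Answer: $- \frac{341138}{25} \approx -13646.0$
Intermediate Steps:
$G{\left(x \right)} = 25$ ($G{\left(x \right)} = 5 \cdot 5 = 25$)
$K{\left(T \right)} = - \frac{9}{25}$ ($K{\left(T \right)} = - \frac{9}{25 + 0} = - \frac{9}{25}$)
$118 \left(-144 - \left(K{\left(4 \right)} - 28\right)\right) = 118 \left(-144 - \left(- \frac{9}{25} - 28\right)\right) = 118 \left(-144 - - \frac{709}{25}\right) = 118 \left(-144 + \frac{709}{25}\right) = 118 \left(- \frac{2891}{25}\right) = - \frac{341138}{25}$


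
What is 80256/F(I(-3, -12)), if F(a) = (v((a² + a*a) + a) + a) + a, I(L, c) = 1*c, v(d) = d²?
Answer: 176/167 ≈ 1.0539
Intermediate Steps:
I(L, c) = c
F(a) = (a + 2*a²)² + 2*a (F(a) = (((a² + a*a) + a)² + a) + a = (((a² + a²) + a)² + a) + a = ((2*a² + a)² + a) + a = ((a + 2*a²)² + a) + a = (a + (a + 2*a²)²) + a = (a + 2*a²)² + 2*a)
80256/F(I(-3, -12)) = 80256/((-12*(2 - 12*(1 + 2*(-12))²))) = 80256/((-12*(2 - 12*(1 - 24)²))) = 80256/((-12*(2 - 12*(-23)²))) = 80256/((-12*(2 - 12*529))) = 80256/((-12*(2 - 6348))) = 80256/((-12*(-6346))) = 80256/76152 = 80256*(1/76152) = 176/167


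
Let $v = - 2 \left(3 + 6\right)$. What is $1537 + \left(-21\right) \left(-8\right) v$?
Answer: $-1487$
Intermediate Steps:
$v = -18$ ($v = \left(-2\right) 9 = -18$)
$1537 + \left(-21\right) \left(-8\right) v = 1537 + \left(-21\right) \left(-8\right) \left(-18\right) = 1537 + 168 \left(-18\right) = 1537 - 3024 = -1487$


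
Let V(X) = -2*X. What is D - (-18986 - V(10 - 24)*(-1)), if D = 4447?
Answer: 23405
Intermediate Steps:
D - (-18986 - V(10 - 24)*(-1)) = 4447 - (-18986 - (-2*(10 - 24))*(-1)) = 4447 - (-18986 - (-2*(-14))*(-1)) = 4447 - (-18986 - 28*(-1)) = 4447 - (-18986 - 1*(-28)) = 4447 - (-18986 + 28) = 4447 - 1*(-18958) = 4447 + 18958 = 23405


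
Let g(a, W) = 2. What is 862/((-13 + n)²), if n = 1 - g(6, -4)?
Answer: 431/98 ≈ 4.3980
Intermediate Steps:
n = -1 (n = 1 - 1*2 = 1 - 2 = -1)
862/((-13 + n)²) = 862/((-13 - 1)²) = 862/((-14)²) = 862/196 = 862*(1/196) = 431/98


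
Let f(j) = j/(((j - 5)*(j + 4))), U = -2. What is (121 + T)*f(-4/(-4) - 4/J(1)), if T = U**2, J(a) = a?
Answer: 375/8 ≈ 46.875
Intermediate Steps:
f(j) = j/((-5 + j)*(4 + j)) (f(j) = j/(((-5 + j)*(4 + j))) = j*(1/((-5 + j)*(4 + j))) = j/((-5 + j)*(4 + j)))
T = 4 (T = (-2)**2 = 4)
(121 + T)*f(-4/(-4) - 4/J(1)) = (121 + 4)*((-4/(-4) - 4/1)/(-20 + (-4/(-4) - 4/1)**2 - (-4/(-4) - 4/1))) = 125*((-4*(-1/4) - 4*1)/(-20 + (-4*(-1/4) - 4*1)**2 - (-4*(-1/4) - 4*1))) = 125*((1 - 4)/(-20 + (1 - 4)**2 - (1 - 4))) = 125*(-3/(-20 + (-3)**2 - 1*(-3))) = 125*(-3/(-20 + 9 + 3)) = 125*(-3/(-8)) = 125*(-3*(-1/8)) = 125*(3/8) = 375/8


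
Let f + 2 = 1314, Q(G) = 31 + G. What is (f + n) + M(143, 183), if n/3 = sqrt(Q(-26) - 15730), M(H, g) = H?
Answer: 1455 + 15*I*sqrt(629) ≈ 1455.0 + 376.2*I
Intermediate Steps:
f = 1312 (f = -2 + 1314 = 1312)
n = 15*I*sqrt(629) (n = 3*sqrt((31 - 26) - 15730) = 3*sqrt(5 - 15730) = 3*sqrt(-15725) = 3*(5*I*sqrt(629)) = 15*I*sqrt(629) ≈ 376.2*I)
(f + n) + M(143, 183) = (1312 + 15*I*sqrt(629)) + 143 = 1455 + 15*I*sqrt(629)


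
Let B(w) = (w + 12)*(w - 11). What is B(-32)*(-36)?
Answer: -30960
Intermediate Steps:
B(w) = (-11 + w)*(12 + w) (B(w) = (12 + w)*(-11 + w) = (-11 + w)*(12 + w))
B(-32)*(-36) = (-132 - 32 + (-32)²)*(-36) = (-132 - 32 + 1024)*(-36) = 860*(-36) = -30960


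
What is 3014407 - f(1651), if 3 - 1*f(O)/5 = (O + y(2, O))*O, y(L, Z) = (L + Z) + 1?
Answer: 30297167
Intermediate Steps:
y(L, Z) = 1 + L + Z
f(O) = 15 - 5*O*(3 + 2*O) (f(O) = 15 - 5*(O + (1 + 2 + O))*O = 15 - 5*(O + (3 + O))*O = 15 - 5*(3 + 2*O)*O = 15 - 5*O*(3 + 2*O))
3014407 - f(1651) = 3014407 - (15 - 15*1651 - 10*1651²) = 3014407 - (15 - 24765 - 10*2725801) = 3014407 - (15 - 24765 - 27258010) = 3014407 - 1*(-27282760) = 3014407 + 27282760 = 30297167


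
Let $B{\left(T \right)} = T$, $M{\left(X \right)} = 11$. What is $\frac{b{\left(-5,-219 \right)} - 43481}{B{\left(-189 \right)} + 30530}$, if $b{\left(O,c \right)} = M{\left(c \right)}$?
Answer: $- \frac{43470}{30341} \approx -1.4327$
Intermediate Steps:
$b{\left(O,c \right)} = 11$
$\frac{b{\left(-5,-219 \right)} - 43481}{B{\left(-189 \right)} + 30530} = \frac{11 - 43481}{-189 + 30530} = - \frac{43470}{30341}$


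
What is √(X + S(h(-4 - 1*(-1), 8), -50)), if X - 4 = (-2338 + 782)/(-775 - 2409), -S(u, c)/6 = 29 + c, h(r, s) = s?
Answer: 3*√2296659/398 ≈ 11.423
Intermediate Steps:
S(u, c) = -174 - 6*c (S(u, c) = -6*(29 + c) = -174 - 6*c)
X = 3573/796 (X = 4 + (-2338 + 782)/(-775 - 2409) = 4 - 1556/(-3184) = 4 - 1556*(-1/3184) = 4 + 389/796 = 3573/796 ≈ 4.4887)
√(X + S(h(-4 - 1*(-1), 8), -50)) = √(3573/796 + (-174 - 6*(-50))) = √(3573/796 + (-174 + 300)) = √(3573/796 + 126) = √(103869/796) = 3*√2296659/398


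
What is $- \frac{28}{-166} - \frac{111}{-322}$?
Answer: $\frac{13721}{26726} \approx 0.5134$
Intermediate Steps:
$- \frac{28}{-166} - \frac{111}{-322} = \left(-28\right) \left(- \frac{1}{166}\right) - - \frac{111}{322} = \frac{14}{83} + \frac{111}{322} = \frac{13721}{26726}$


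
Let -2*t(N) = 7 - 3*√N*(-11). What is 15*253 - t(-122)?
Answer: 7597/2 + 33*I*√122/2 ≈ 3798.5 + 182.25*I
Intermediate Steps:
t(N) = -7/2 - 33*√N/2 (t(N) = -(7 - 3*√N*(-11))/2 = -(7 + 33*√N)/2 = -7/2 - 33*√N/2)
15*253 - t(-122) = 15*253 - (-7/2 - 33*I*√122/2) = 3795 - (-7/2 - 33*I*√122/2) = 3795 + (7/2 + 33*I*√122/2) = 7597/2 + 33*I*√122/2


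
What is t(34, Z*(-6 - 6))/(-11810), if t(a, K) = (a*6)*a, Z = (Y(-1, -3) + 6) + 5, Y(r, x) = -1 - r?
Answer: -3468/5905 ≈ -0.58730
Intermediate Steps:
Z = 11 (Z = ((-1 - 1*(-1)) + 6) + 5 = ((-1 + 1) + 6) + 5 = (0 + 6) + 5 = 6 + 5 = 11)
t(a, K) = 6*a**2 (t(a, K) = (6*a)*a = 6*a**2)
t(34, Z*(-6 - 6))/(-11810) = (6*34**2)/(-11810) = (6*1156)*(-1/11810) = 6936*(-1/11810) = -3468/5905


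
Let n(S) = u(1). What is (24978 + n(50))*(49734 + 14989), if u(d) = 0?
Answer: 1616651094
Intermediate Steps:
n(S) = 0
(24978 + n(50))*(49734 + 14989) = (24978 + 0)*(49734 + 14989) = 24978*64723 = 1616651094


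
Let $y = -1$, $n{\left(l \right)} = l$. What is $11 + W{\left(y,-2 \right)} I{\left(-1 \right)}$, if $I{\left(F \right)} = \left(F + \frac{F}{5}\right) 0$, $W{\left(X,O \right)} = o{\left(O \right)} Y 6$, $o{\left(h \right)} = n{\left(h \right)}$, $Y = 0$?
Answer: $11$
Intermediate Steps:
$o{\left(h \right)} = h$
$W{\left(X,O \right)} = 0$ ($W{\left(X,O \right)} = O 0 \cdot 6 = 0 \cdot 6 = 0$)
$I{\left(F \right)} = 0$ ($I{\left(F \right)} = \left(F + F \frac{1}{5}\right) 0 = \left(F + \frac{F}{5}\right) 0 = \frac{6 F}{5} \cdot 0 = 0$)
$11 + W{\left(y,-2 \right)} I{\left(-1 \right)} = 11 + 0 \cdot 0 = 11 + 0 = 11$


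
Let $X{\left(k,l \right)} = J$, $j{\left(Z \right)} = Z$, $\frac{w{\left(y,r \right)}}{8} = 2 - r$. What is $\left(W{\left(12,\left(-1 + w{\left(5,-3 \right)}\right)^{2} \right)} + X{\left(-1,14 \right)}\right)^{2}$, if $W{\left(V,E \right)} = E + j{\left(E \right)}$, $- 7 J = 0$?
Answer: $9253764$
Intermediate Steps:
$J = 0$ ($J = \left(- \frac{1}{7}\right) 0 = 0$)
$w{\left(y,r \right)} = 16 - 8 r$ ($w{\left(y,r \right)} = 8 \left(2 - r\right) = 16 - 8 r$)
$X{\left(k,l \right)} = 0$
$W{\left(V,E \right)} = 2 E$ ($W{\left(V,E \right)} = E + E = 2 E$)
$\left(W{\left(12,\left(-1 + w{\left(5,-3 \right)}\right)^{2} \right)} + X{\left(-1,14 \right)}\right)^{2} = \left(2 \left(-1 + \left(16 - -24\right)\right)^{2} + 0\right)^{2} = \left(2 \left(-1 + \left(16 + 24\right)\right)^{2} + 0\right)^{2} = \left(2 \left(-1 + 40\right)^{2} + 0\right)^{2} = \left(2 \cdot 39^{2} + 0\right)^{2} = \left(2 \cdot 1521 + 0\right)^{2} = \left(3042 + 0\right)^{2} = 3042^{2} = 9253764$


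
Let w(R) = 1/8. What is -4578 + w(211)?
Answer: -36623/8 ≈ -4577.9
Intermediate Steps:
w(R) = ⅛
-4578 + w(211) = -4578 + ⅛ = -36623/8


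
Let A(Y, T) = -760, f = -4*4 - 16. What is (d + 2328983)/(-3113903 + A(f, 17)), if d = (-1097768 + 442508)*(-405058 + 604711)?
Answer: 130822295797/3114663 ≈ 42002.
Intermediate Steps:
f = -32 (f = -16 - 16 = -32)
d = -130824624780 (d = -655260*199653 = -130824624780)
(d + 2328983)/(-3113903 + A(f, 17)) = (-130824624780 + 2328983)/(-3113903 - 760) = -130822295797/(-3114663) = -130822295797*(-1/3114663) = 130822295797/3114663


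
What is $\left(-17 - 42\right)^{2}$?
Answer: $3481$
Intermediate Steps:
$\left(-17 - 42\right)^{2} = \left(-59\right)^{2} = 3481$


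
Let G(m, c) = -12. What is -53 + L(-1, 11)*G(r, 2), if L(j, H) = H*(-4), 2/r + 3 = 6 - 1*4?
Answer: 475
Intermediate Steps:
r = -2 (r = 2/(-3 + (6 - 1*4)) = 2/(-3 + (6 - 4)) = 2/(-3 + 2) = 2/(-1) = 2*(-1) = -2)
L(j, H) = -4*H
-53 + L(-1, 11)*G(r, 2) = -53 - 4*11*(-12) = -53 - 44*(-12) = -53 + 528 = 475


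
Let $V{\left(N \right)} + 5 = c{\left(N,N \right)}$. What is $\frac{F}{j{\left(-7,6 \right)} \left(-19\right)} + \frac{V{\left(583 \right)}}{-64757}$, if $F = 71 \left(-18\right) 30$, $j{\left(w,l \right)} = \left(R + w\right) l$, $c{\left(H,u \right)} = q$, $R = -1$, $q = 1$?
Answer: $- \frac{206898311}{4921532} \approx -42.039$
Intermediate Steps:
$c{\left(H,u \right)} = 1$
$V{\left(N \right)} = -4$ ($V{\left(N \right)} = -5 + 1 = -4$)
$j{\left(w,l \right)} = l \left(-1 + w\right)$ ($j{\left(w,l \right)} = \left(-1 + w\right) l = l \left(-1 + w\right)$)
$F = -38340$ ($F = \left(-1278\right) 30 = -38340$)
$\frac{F}{j{\left(-7,6 \right)} \left(-19\right)} + \frac{V{\left(583 \right)}}{-64757} = - \frac{38340}{6 \left(-1 - 7\right) \left(-19\right)} - \frac{4}{-64757} = - \frac{38340}{6 \left(-8\right) \left(-19\right)} - - \frac{4}{64757} = - \frac{38340}{\left(-48\right) \left(-19\right)} + \frac{4}{64757} = - \frac{38340}{912} + \frac{4}{64757} = \left(-38340\right) \frac{1}{912} + \frac{4}{64757} = - \frac{3195}{76} + \frac{4}{64757} = - \frac{206898311}{4921532}$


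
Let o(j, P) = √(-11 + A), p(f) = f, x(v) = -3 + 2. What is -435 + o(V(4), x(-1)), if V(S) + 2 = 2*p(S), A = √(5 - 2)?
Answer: -435 + I*√(11 - √3) ≈ -435.0 + 3.0443*I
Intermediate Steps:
x(v) = -1
A = √3 ≈ 1.7320
V(S) = -2 + 2*S
o(j, P) = √(-11 + √3)
-435 + o(V(4), x(-1)) = -435 + √(-11 + √3)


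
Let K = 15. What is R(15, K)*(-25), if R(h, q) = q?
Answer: -375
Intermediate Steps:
R(15, K)*(-25) = 15*(-25) = -375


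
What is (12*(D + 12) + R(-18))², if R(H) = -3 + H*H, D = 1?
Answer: 227529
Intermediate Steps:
R(H) = -3 + H²
(12*(D + 12) + R(-18))² = (12*(1 + 12) + (-3 + (-18)²))² = (12*13 + (-3 + 324))² = (156 + 321)² = 477² = 227529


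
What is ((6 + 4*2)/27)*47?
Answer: 658/27 ≈ 24.370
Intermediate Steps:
((6 + 4*2)/27)*47 = ((6 + 8)*(1/27))*47 = (14*(1/27))*47 = (14/27)*47 = 658/27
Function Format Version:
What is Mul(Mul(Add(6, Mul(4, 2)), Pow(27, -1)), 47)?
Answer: Rational(658, 27) ≈ 24.370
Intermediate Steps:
Mul(Mul(Add(6, Mul(4, 2)), Pow(27, -1)), 47) = Mul(Mul(Add(6, 8), Rational(1, 27)), 47) = Mul(Mul(14, Rational(1, 27)), 47) = Mul(Rational(14, 27), 47) = Rational(658, 27)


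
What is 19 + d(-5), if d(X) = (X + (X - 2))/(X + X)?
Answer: 101/5 ≈ 20.200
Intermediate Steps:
d(X) = (-2 + 2*X)/(2*X) (d(X) = (X + (-2 + X))/((2*X)) = (-2 + 2*X)*(1/(2*X)) = (-2 + 2*X)/(2*X))
19 + d(-5) = 19 + (-1 - 5)/(-5) = 19 - ⅕*(-6) = 19 + 6/5 = 101/5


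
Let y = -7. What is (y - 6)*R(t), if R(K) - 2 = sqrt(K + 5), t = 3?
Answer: -26 - 26*sqrt(2) ≈ -62.770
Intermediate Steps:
R(K) = 2 + sqrt(5 + K) (R(K) = 2 + sqrt(K + 5) = 2 + sqrt(5 + K))
(y - 6)*R(t) = (-7 - 6)*(2 + sqrt(5 + 3)) = -13*(2 + sqrt(8)) = -13*(2 + 2*sqrt(2)) = -26 - 26*sqrt(2)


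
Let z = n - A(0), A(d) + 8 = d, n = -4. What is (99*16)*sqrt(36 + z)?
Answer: 3168*sqrt(10) ≈ 10018.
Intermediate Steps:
A(d) = -8 + d
z = 4 (z = -4 - (-8 + 0) = -4 - 1*(-8) = -4 + 8 = 4)
(99*16)*sqrt(36 + z) = (99*16)*sqrt(36 + 4) = 1584*sqrt(40) = 1584*(2*sqrt(10)) = 3168*sqrt(10)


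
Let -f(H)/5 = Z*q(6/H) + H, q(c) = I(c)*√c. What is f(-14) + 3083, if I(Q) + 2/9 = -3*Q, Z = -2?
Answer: 3153 + 670*I*√21/441 ≈ 3153.0 + 6.9622*I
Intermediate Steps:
I(Q) = -2/9 - 3*Q
q(c) = √c*(-2/9 - 3*c) (q(c) = (-2/9 - 3*c)*√c = √c*(-2/9 - 3*c))
f(H) = -5*H + 10*√6*√(1/H)*(-2 - 162/H)/9 (f(H) = -5*(-2*√(6/H)*(-2 - 162/H)/9 + H) = -5*(-2*√6*√(1/H)*(-2 - 162/H)/9 + H) = -5*(H - 2*√6*√(1/H)*(-2 - 162/H)/9) = -5*H + 10*√6*√(1/H)*(-2 - 162/H)/9)
f(-14) + 3083 = (5/9)*(-9*(-14)² + 4*√6*√(1/(-14))*(-81 - 1*(-14)))/(-14) + 3083 = (5/9)*(-1/14)*(-9*196 + 4*√6*√(-1/14)*(-81 + 14)) + 3083 = (5/9)*(-1/14)*(-1764 + 4*√6*(I*√14/14)*(-67)) + 3083 = (5/9)*(-1/14)*(-1764 - 268*I*√21/7) + 3083 = (70 + 670*I*√21/441) + 3083 = 3153 + 670*I*√21/441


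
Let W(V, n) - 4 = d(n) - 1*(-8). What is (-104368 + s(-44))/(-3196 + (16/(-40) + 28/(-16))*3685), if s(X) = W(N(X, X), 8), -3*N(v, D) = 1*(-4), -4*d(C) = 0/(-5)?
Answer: 417424/44475 ≈ 9.3856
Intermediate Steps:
d(C) = 0 (d(C) = -0/(-5) = -0*(-1)/5 = -¼*0 = 0)
N(v, D) = 4/3 (N(v, D) = -(-4)/3 = -⅓*(-4) = 4/3)
W(V, n) = 12 (W(V, n) = 4 + (0 - 1*(-8)) = 4 + (0 + 8) = 4 + 8 = 12)
s(X) = 12
(-104368 + s(-44))/(-3196 + (16/(-40) + 28/(-16))*3685) = (-104368 + 12)/(-3196 + (16/(-40) + 28/(-16))*3685) = -104356/(-3196 + (16*(-1/40) + 28*(-1/16))*3685) = -104356/(-3196 + (-⅖ - 7/4)*3685) = -104356/(-3196 - 43/20*3685) = -104356/(-3196 - 31691/4) = -104356/(-44475/4) = -104356*(-4/44475) = 417424/44475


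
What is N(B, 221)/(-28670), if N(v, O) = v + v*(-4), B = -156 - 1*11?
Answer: -501/28670 ≈ -0.017475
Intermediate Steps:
B = -167 (B = -156 - 11 = -167)
N(v, O) = -3*v (N(v, O) = v - 4*v = -3*v)
N(B, 221)/(-28670) = -3*(-167)/(-28670) = 501*(-1/28670) = -501/28670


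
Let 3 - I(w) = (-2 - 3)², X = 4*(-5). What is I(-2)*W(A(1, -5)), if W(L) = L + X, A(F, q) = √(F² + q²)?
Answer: 440 - 22*√26 ≈ 327.82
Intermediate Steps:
X = -20
W(L) = -20 + L (W(L) = L - 20 = -20 + L)
I(w) = -22 (I(w) = 3 - (-2 - 3)² = 3 - 1*(-5)² = 3 - 1*25 = 3 - 25 = -22)
I(-2)*W(A(1, -5)) = -22*(-20 + √(1² + (-5)²)) = -22*(-20 + √(1 + 25)) = -22*(-20 + √26) = 440 - 22*√26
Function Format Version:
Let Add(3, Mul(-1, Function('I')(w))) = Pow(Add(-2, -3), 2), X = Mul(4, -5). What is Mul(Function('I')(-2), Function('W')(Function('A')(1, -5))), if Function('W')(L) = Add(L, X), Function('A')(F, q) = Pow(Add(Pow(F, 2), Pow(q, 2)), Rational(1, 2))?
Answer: Add(440, Mul(-22, Pow(26, Rational(1, 2)))) ≈ 327.82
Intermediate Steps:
X = -20
Function('W')(L) = Add(-20, L) (Function('W')(L) = Add(L, -20) = Add(-20, L))
Function('I')(w) = -22 (Function('I')(w) = Add(3, Mul(-1, Pow(Add(-2, -3), 2))) = Add(3, Mul(-1, Pow(-5, 2))) = Add(3, Mul(-1, 25)) = Add(3, -25) = -22)
Mul(Function('I')(-2), Function('W')(Function('A')(1, -5))) = Mul(-22, Add(-20, Pow(Add(Pow(1, 2), Pow(-5, 2)), Rational(1, 2)))) = Mul(-22, Add(-20, Pow(Add(1, 25), Rational(1, 2)))) = Mul(-22, Add(-20, Pow(26, Rational(1, 2)))) = Add(440, Mul(-22, Pow(26, Rational(1, 2))))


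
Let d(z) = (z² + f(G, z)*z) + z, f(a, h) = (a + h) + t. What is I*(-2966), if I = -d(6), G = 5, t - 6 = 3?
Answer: 480492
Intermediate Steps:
t = 9 (t = 6 + 3 = 9)
f(a, h) = 9 + a + h (f(a, h) = (a + h) + 9 = 9 + a + h)
d(z) = z + z² + z*(14 + z) (d(z) = (z² + (9 + 5 + z)*z) + z = (z² + (14 + z)*z) + z = (z² + z*(14 + z)) + z = z + z² + z*(14 + z))
I = -162 (I = -6*(15 + 2*6) = -6*(15 + 12) = -6*27 = -1*162 = -162)
I*(-2966) = -162*(-2966) = 480492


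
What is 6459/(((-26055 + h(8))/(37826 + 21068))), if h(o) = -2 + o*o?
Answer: -34581486/2363 ≈ -14635.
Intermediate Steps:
h(o) = -2 + o**2
6459/(((-26055 + h(8))/(37826 + 21068))) = 6459/(((-26055 + (-2 + 8**2))/(37826 + 21068))) = 6459/(((-26055 + (-2 + 64))/58894)) = 6459/(((-26055 + 62)*(1/58894))) = 6459/((-25993*1/58894)) = 6459/(-2363/5354) = 6459*(-5354/2363) = -34581486/2363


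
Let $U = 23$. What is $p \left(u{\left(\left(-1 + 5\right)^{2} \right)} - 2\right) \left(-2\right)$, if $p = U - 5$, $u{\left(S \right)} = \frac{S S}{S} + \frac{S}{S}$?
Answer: $-540$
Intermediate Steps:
$u{\left(S \right)} = 1 + S$ ($u{\left(S \right)} = \frac{S^{2}}{S} + 1 = S + 1 = 1 + S$)
$p = 18$ ($p = 23 - 5 = 18$)
$p \left(u{\left(\left(-1 + 5\right)^{2} \right)} - 2\right) \left(-2\right) = 18 \left(\left(1 + \left(-1 + 5\right)^{2}\right) - 2\right) \left(-2\right) = 18 \left(\left(1 + 4^{2}\right) - 2\right) \left(-2\right) = 18 \left(\left(1 + 16\right) - 2\right) \left(-2\right) = 18 \left(17 - 2\right) \left(-2\right) = 18 \cdot 15 \left(-2\right) = 18 \left(-30\right) = -540$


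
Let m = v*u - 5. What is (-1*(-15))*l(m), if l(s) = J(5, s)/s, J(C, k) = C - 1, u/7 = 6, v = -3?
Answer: -60/131 ≈ -0.45802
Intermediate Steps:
u = 42 (u = 7*6 = 42)
J(C, k) = -1 + C
m = -131 (m = -3*42 - 5 = -126 - 5 = -131)
l(s) = 4/s (l(s) = (-1 + 5)/s = 4/s)
(-1*(-15))*l(m) = (-1*(-15))*(4/(-131)) = 15*(4*(-1/131)) = 15*(-4/131) = -60/131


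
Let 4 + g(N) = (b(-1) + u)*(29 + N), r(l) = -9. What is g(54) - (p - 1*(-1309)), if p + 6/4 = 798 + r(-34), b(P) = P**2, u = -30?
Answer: -9015/2 ≈ -4507.5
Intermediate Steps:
g(N) = -845 - 29*N (g(N) = -4 + ((-1)**2 - 30)*(29 + N) = -4 + (1 - 30)*(29 + N) = -4 - 29*(29 + N) = -4 + (-841 - 29*N) = -845 - 29*N)
p = 1575/2 (p = -3/2 + (798 - 9) = -3/2 + 789 = 1575/2 ≈ 787.50)
g(54) - (p - 1*(-1309)) = (-845 - 29*54) - (1575/2 - 1*(-1309)) = (-845 - 1566) - (1575/2 + 1309) = -2411 - 1*4193/2 = -2411 - 4193/2 = -9015/2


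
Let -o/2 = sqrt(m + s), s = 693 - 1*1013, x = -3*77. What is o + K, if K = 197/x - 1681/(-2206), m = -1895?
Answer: -46271/509586 - 2*I*sqrt(2215) ≈ -0.090801 - 94.128*I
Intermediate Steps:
x = -231
s = -320 (s = 693 - 1013 = -320)
o = -2*I*sqrt(2215) (o = -2*sqrt(-1895 - 320) = -2*I*sqrt(2215) ≈ -94.128*I)
K = -46271/509586 (K = 197/(-231) - 1681/(-2206) = 197*(-1/231) - 1681*(-1/2206) = -197/231 + 1681/2206 = -46271/509586 ≈ -0.090801)
o + K = -2*I*sqrt(2215) - 46271/509586 = -46271/509586 - 2*I*sqrt(2215)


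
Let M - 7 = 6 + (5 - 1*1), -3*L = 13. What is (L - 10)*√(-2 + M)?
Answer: -43*√15/3 ≈ -55.513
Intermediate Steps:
L = -13/3 (L = -⅓*13 = -13/3 ≈ -4.3333)
M = 17 (M = 7 + (6 + (5 - 1*1)) = 7 + (6 + (5 - 1)) = 7 + (6 + 4) = 7 + 10 = 17)
(L - 10)*√(-2 + M) = (-13/3 - 10)*√(-2 + 17) = -43*√15/3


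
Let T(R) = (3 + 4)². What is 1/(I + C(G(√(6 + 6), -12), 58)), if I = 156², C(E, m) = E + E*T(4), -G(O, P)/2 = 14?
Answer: 1/22936 ≈ 4.3600e-5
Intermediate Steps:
G(O, P) = -28 (G(O, P) = -2*14 = -28)
T(R) = 49 (T(R) = 7² = 49)
C(E, m) = 50*E (C(E, m) = E + E*49 = E + 49*E = 50*E)
I = 24336
1/(I + C(G(√(6 + 6), -12), 58)) = 1/(24336 + 50*(-28)) = 1/(24336 - 1400) = 1/22936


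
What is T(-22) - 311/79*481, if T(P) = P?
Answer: -151329/79 ≈ -1915.6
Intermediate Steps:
T(-22) - 311/79*481 = -22 - 311/79*481 = -22 - 149591/79 = -151329/79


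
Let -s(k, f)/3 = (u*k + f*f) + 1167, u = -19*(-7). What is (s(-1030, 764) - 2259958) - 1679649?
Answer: -5283226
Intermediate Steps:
u = 133
s(k, f) = -3501 - 399*k - 3*f² (s(k, f) = -3*((133*k + f*f) + 1167) = -3*((133*k + f²) + 1167) = -3*((f² + 133*k) + 1167) = -3*(1167 + f² + 133*k) = -3501 - 399*k - 3*f²)
(s(-1030, 764) - 2259958) - 1679649 = ((-3501 - 399*(-1030) - 3*764²) - 2259958) - 1679649 = ((-3501 + 410970 - 3*583696) - 2259958) - 1679649 = ((-3501 + 410970 - 1751088) - 2259958) - 1679649 = (-1343619 - 2259958) - 1679649 = -3603577 - 1679649 = -5283226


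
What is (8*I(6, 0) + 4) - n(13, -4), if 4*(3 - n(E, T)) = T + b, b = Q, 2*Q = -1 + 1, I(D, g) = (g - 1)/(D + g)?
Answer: -4/3 ≈ -1.3333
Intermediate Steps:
I(D, g) = (-1 + g)/(D + g)
Q = 0 (Q = (-1 + 1)/2 = (1/2)*0 = 0)
b = 0
n(E, T) = 3 - T/4 (n(E, T) = 3 - (T + 0)/4 = 3 - T/4)
(8*I(6, 0) + 4) - n(13, -4) = (8*((-1 + 0)/(6 + 0)) + 4) - (3 - 1/4*(-4)) = (8*(-1/6) + 4) - (3 + 1) = (8*((1/6)*(-1)) + 4) - 1*4 = (8*(-1/6) + 4) - 4 = (-4/3 + 4) - 4 = 8/3 - 4 = -4/3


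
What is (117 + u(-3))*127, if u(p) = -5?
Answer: 14224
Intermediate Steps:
(117 + u(-3))*127 = (117 - 5)*127 = 112*127 = 14224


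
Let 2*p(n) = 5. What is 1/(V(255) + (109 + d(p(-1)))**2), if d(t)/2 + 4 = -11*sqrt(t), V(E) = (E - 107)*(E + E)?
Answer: 86891/7500673041 + 2222*sqrt(10)/7500673041 ≈ 1.2521e-5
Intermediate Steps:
p(n) = 5/2 (p(n) = (1/2)*5 = 5/2)
V(E) = 2*E*(-107 + E) (V(E) = (-107 + E)*(2*E) = 2*E*(-107 + E))
d(t) = -8 - 22*sqrt(t) (d(t) = -8 + 2*(-11*sqrt(t)) = -8 - 22*sqrt(t))
1/(V(255) + (109 + d(p(-1)))**2) = 1/(2*255*(-107 + 255) + (109 + (-8 - 11*sqrt(10)))**2) = 1/(2*255*148 + (109 + (-8 - 11*sqrt(10)))**2) = 1/(75480 + (109 + (-8 - 11*sqrt(10)))**2) = 1/(75480 + (101 - 11*sqrt(10))**2)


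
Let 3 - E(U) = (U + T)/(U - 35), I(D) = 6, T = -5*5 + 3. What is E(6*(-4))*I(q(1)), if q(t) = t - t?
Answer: 786/59 ≈ 13.322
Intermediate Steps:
T = -22 (T = -25 + 3 = -22)
q(t) = 0
E(U) = 3 - (-22 + U)/(-35 + U) (E(U) = 3 - (U - 22)/(U - 35) = 3 - (-22 + U)/(-35 + U))
E(6*(-4))*I(q(1)) = ((-83 + 2*(6*(-4)))/(-35 + 6*(-4)))*6 = ((-83 + 2*(-24))/(-35 - 24))*6 = ((-83 - 48)/(-59))*6 = -1/59*(-131)*6 = (131/59)*6 = 786/59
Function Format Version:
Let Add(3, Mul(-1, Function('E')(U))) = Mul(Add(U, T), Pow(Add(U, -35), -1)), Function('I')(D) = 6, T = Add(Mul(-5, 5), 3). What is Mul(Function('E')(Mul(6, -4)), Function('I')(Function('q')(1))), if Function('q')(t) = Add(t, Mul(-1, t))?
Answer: Rational(786, 59) ≈ 13.322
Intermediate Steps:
T = -22 (T = Add(-25, 3) = -22)
Function('q')(t) = 0
Function('E')(U) = Add(3, Mul(-1, Pow(Add(-35, U), -1), Add(-22, U))) (Function('E')(U) = Add(3, Mul(-1, Mul(Add(U, -22), Pow(Add(U, -35), -1)))) = Add(3, Mul(-1, Mul(Add(-22, U), Pow(Add(-35, U), -1)))) = Add(3, Mul(-1, Mul(Pow(Add(-35, U), -1), Add(-22, U)))) = Add(3, Mul(-1, Pow(Add(-35, U), -1), Add(-22, U))))
Mul(Function('E')(Mul(6, -4)), Function('I')(Function('q')(1))) = Mul(Mul(Pow(Add(-35, Mul(6, -4)), -1), Add(-83, Mul(2, Mul(6, -4)))), 6) = Mul(Mul(Pow(Add(-35, -24), -1), Add(-83, Mul(2, -24))), 6) = Mul(Mul(Pow(-59, -1), Add(-83, -48)), 6) = Mul(Mul(Rational(-1, 59), -131), 6) = Mul(Rational(131, 59), 6) = Rational(786, 59)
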